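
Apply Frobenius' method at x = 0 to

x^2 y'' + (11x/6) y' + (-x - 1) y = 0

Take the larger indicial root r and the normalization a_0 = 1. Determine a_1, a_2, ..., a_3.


Write in Frobenius form y'' + (p(x)/x) y' + (q(x)/x^2) y = 0:
  p(x) = 11/6,  q(x) = -x - 1.
Indicial equation: r(r-1) + (11/6) r + (-1) = 0 -> roots r_1 = 2/3, r_2 = -3/2.
Take r = r_1 = 2/3. Let y(x) = x^r sum_{n>=0} a_n x^n with a_0 = 1.
Substitute y = x^r sum a_n x^n and match x^{r+n}. The recurrence is
  D(n) a_n - 1 a_{n-1} = 0,  where D(n) = (r+n)(r+n-1) + (11/6)(r+n) + (-1).
  a_n = 1 / D(n) * a_{n-1}.
Since the indicial polynomial factors as (r - r_1)(r - r_2), D(n) = (r_1 + n - r_1)(r_1 + n - r_2) = n(n + 13/6).
Evaluating step by step (a_0 = 1):
  n = 1: D(1) = 1(1 + 13/6) = 19/6; numerator = 1(1) = 1; a_1 = (1)/(19/6) = 6/19
  n = 2: D(2) = 2(2 + 13/6) = 25/3; numerator = 1(6/19) = 6/19; a_2 = (6/19)/(25/3) = 18/475
  n = 3: D(3) = 3(3 + 13/6) = 31/2; numerator = 1(18/475) = 18/475; a_3 = (18/475)/(31/2) = 36/14725

r = 2/3; a_0 = 1; a_1 = 6/19; a_2 = 18/475; a_3 = 36/14725


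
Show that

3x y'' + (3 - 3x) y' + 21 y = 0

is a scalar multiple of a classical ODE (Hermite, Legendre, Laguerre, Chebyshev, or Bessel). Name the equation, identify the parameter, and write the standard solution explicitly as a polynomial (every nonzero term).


All three coefficients share the factor 3; dividing through by 3 gives  x y'' + (1 - x) y' + 7 y = 0.
This matches the Laguerre equation x y'' + (1 - x) y' + n y = 0 with n = 7; the polynomial solution is L_7(x).
With y = sum_k a_k x^k, matching x^k gives (k+1)k a_{k+1} + (k+1) a_{k+1} - k a_k + n a_k = 0, i.e. (k+1)^2 a_{k+1} = (k - n) a_k = (k - 7) a_k. The right side vanishes at k = 7, so the series terminates at degree 7.
Standard normalization L_n(0) = 1 gives a_0 = 1. Work upward with a_{k+1} = (k - 7) a_k / (k+1)^2:
  a_1 = (0 - 7)(1) / 1^2 = -7/1 = -7
  a_2 = (1 - 7)(-7) / 2^2 = 42/4 = 21/2
  a_3 = (2 - 7)(21/2) / 3^2 = (-105/2)/9 = -35/6
  a_4 = (3 - 7)(-35/6) / 4^2 = (70/3)/16 = 35/24
  a_5 = (4 - 7)(35/24) / 5^2 = (-35/8)/25 = -7/40
  a_6 = (5 - 7)(-7/40) / 6^2 = (7/20)/36 = 7/720
  a_7 = (6 - 7)(7/720) / 7^2 = (-7/720)/49 = -1/5040
Hence L_7(x) = -x^7/5040 + 7 x^6/720 - 7 x^5/40 + 35 x^4/24 - 35 x^3/6 + 21 x^2/2 - 7 x + 1.

L_7(x); series = -x^7/5040 + 7 x^6/720 - 7 x^5/40 + 35 x^4/24 - 35 x^3/6 + 21 x^2/2 - 7 x + 1


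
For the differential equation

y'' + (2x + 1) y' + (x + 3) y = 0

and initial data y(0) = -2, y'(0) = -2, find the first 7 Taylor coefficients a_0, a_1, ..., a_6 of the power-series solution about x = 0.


Ansatz: y(x) = sum_{n>=0} a_n x^n, so y'(x) = sum_{n>=1} n a_n x^(n-1) and y''(x) = sum_{n>=2} n(n-1) a_n x^(n-2).
Substitute into P(x) y'' + Q(x) y' + R(x) y = 0 with P(x) = 1, Q(x) = 2x + 1, R(x) = x + 3, and match powers of x.
Initial conditions: a_0 = -2, a_1 = -2.
Setting the coefficient of each power of x to zero and solving order by order (substituting the coefficients already found):
  x^0: 2 a_2 + a_1 + 3 a_0 = 0  ->  2 a_2 = -a_1 - 3 a_0 = 8  ->  a_2 = 4
  x^1: 6 a_3 + 2 a_2 + 5 a_1 + a_0 = 0  ->  6 a_3 = -2 a_2 - 5 a_1 - a_0 = 4  ->  a_3 = 2/3
  x^2: 12 a_4 + 3 a_3 + 7 a_2 + a_1 = 0  ->  12 a_4 = -3 a_3 - 7 a_2 - a_1 = -28  ->  a_4 = -7/3
  x^3: 20 a_5 + 4 a_4 + 9 a_3 + a_2 = 0  ->  20 a_5 = -4 a_4 - 9 a_3 - a_2 = -2/3  ->  a_5 = -1/30
  x^4: 30 a_6 + 5 a_5 + 11 a_4 + a_3 = 0  ->  30 a_6 = -5 a_5 - 11 a_4 - a_3 = 151/6  ->  a_6 = 151/180
Truncated series: y(x) = -2 - 2 x + 4 x^2 + (2/3) x^3 - (7/3) x^4 - (1/30) x^5 + (151/180) x^6 + O(x^7).

a_0 = -2; a_1 = -2; a_2 = 4; a_3 = 2/3; a_4 = -7/3; a_5 = -1/30; a_6 = 151/180


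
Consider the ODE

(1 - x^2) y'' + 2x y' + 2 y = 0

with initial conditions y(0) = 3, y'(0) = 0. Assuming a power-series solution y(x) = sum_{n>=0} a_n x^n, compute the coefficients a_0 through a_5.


Ansatz: y(x) = sum_{n>=0} a_n x^n, so y'(x) = sum_{n>=1} n a_n x^(n-1) and y''(x) = sum_{n>=2} n(n-1) a_n x^(n-2).
Substitute into P(x) y'' + Q(x) y' + R(x) y = 0 with P(x) = 1 - x^2, Q(x) = 2x, R(x) = 2, and match powers of x.
Initial conditions: a_0 = 3, a_1 = 0.
Setting the coefficient of each power of x to zero and solving order by order (substituting the coefficients already found):
  x^0: 2 a_2 + 2 a_0 = 0  ->  2 a_2 = -2 a_0 = -6  ->  a_2 = -3
  x^1: 6 a_3 + 4 a_1 = 0  ->  6 a_3 = -4 a_1 = 0  ->  a_3 = 0
  x^2: 12 a_4 + 4 a_2 = 0  ->  12 a_4 = -4 a_2 = 12  ->  a_4 = 1
  x^3: 20 a_5 + 2 a_3 = 0  ->  20 a_5 = -2 a_3 = 0  ->  a_5 = 0
Truncated series: y(x) = 3 - 3 x^2 + x^4 + O(x^6).

a_0 = 3; a_1 = 0; a_2 = -3; a_3 = 0; a_4 = 1; a_5 = 0


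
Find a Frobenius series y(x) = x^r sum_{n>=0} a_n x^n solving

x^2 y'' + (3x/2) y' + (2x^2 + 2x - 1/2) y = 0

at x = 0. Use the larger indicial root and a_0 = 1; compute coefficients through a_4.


Write in Frobenius form y'' + (p(x)/x) y' + (q(x)/x^2) y = 0:
  p(x) = 3/2,  q(x) = 2x^2 + 2x - 1/2.
Indicial equation: r(r-1) + (3/2) r + (-1/2) = 0 -> roots r_1 = 1/2, r_2 = -1.
Take r = r_1 = 1/2. Let y(x) = x^r sum_{n>=0} a_n x^n with a_0 = 1.
Substitute y = x^r sum a_n x^n and match x^{r+n}. The recurrence is
  D(n) a_n + 2 a_{n-1} + 2 a_{n-2} = 0,  where D(n) = (r+n)(r+n-1) + (3/2)(r+n) + (-1/2).
  a_n = [-2 a_{n-1} - 2 a_{n-2}] / D(n).
Since the indicial polynomial factors as (r - r_1)(r - r_2), D(n) = (r_1 + n - r_1)(r_1 + n - r_2) = n(n + 3/2).
Evaluating step by step (a_0 = 1):
  n = 1: D(1) = 1(1 + 3/2) = 5/2; numerator = -2(1) = -2; a_1 = (-2)/(5/2) = -4/5
  n = 2: D(2) = 2(2 + 3/2) = 7; numerator = -2(-4/5) - 2(1) = -2/5; a_2 = (-2/5)/(7) = -2/35
  n = 3: D(3) = 3(3 + 3/2) = 27/2; numerator = -2(-2/35) - 2(-4/5) = 12/7; a_3 = (12/7)/(27/2) = 8/63
  n = 4: D(4) = 4(4 + 3/2) = 22; numerator = -2(8/63) - 2(-2/35) = -44/315; a_4 = (-44/315)/(22) = -2/315

r = 1/2; a_0 = 1; a_1 = -4/5; a_2 = -2/35; a_3 = 8/63; a_4 = -2/315


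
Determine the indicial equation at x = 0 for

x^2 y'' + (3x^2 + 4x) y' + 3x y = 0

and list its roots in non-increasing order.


Divide by x^2 to reach normal form y'' + P_1(x) y' + P_2(x) y = 0 with P_1(x) = 3 + 4/x and P_2(x) = 3/x.
x = 0 is a singular point because the y'-coefficient 3 + 4/x has a pole at x = 0 and the y-coefficient 3/x has a pole at x = 0.
It is a regular singular point because x P_1(x) = p(x) = 3x + 4 and x^2 P_2(x) = q(x) = 3x are polynomials, hence analytic at x = 0.
p(0) = 4,  q(0) = 0.
Indicial equation: r(r-1) + p(0) r + q(0) = 0, i.e. r^2 + (p(0) - 1) r + q(0) = 0, i.e. r^2 + 3 r = 0.
Discriminant: (3)^2 - 4(0) = 9, so r = (-3 ± 3)/2.
Solving: r_1 = 0, r_2 = -3.

indicial: r^2 + 3 r = 0; roots r_1 = 0, r_2 = -3


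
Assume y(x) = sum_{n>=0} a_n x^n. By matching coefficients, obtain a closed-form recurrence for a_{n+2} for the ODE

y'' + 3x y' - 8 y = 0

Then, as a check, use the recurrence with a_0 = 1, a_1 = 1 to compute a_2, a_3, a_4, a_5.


Substitute y = sum_n a_n x^n.
y''(x) has coefficient (n+2)(n+1) a_{n+2} at x^n;
3 x y'(x) has coefficient 3 n a_n at x^n (shift);
-8 y(x) has coefficient -8 a_n at x^n.
Matching x^n: (n+2)(n+1) a_{n+2} + (3n - 8) a_n = 0.
Thus a_{n+2} = (-3n + 8) / ((n+1)(n+2)) * a_n.

Check with a_0 = 1, a_1 = 1 (apply the recurrence for n = 0, 1, 2, 3): a_0 = 1, a_1 = 1, a_2 = 4, a_3 = 5/6, a_4 = 2/3, a_5 = -1/24.

a_(n+2) = (-3n + 8) / ((n+1)(n+2)) * a_n; check: a_0 = 1, a_1 = 1, a_2 = 4, a_3 = 5/6, a_4 = 2/3, a_5 = -1/24


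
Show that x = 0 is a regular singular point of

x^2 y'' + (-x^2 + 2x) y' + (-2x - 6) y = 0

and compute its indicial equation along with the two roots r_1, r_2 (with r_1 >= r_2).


Divide by x^2 to reach normal form y'' + P_1(x) y' + P_2(x) y = 0 with P_1(x) = -1 + 2/x and P_2(x) = -2/x - 6/x^2.
x = 0 is a singular point because the y'-coefficient -1 + 2/x has a pole at x = 0 and the y-coefficient -2/x - 6/x^2 has a pole at x = 0.
It is a regular singular point because x P_1(x) = p(x) = 2 - x and x^2 P_2(x) = q(x) = -2x - 6 are polynomials, hence analytic at x = 0.
p(0) = 2,  q(0) = -6.
Indicial equation: r(r-1) + p(0) r + q(0) = 0, i.e. r^2 + (p(0) - 1) r + q(0) = 0, i.e. r^2 + 1 r - 6 = 0.
Discriminant: (1)^2 - 4(-6) = 25, so r = (-1 ± 5)/2.
Solving: r_1 = 2, r_2 = -3.

indicial: r^2 + 1 r - 6 = 0; roots r_1 = 2, r_2 = -3


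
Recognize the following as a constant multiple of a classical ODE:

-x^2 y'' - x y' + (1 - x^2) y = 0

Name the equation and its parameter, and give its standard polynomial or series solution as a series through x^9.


All three coefficients share the factor -1; dividing through by -1 gives  x^2 y'' + x y' + (x^2 - 1) y = 0.
This matches the Bessel equation x^2 y'' + x y' + (x^2 - nu^2) y = 0 with nu^2 = 1, so nu = 1; the solution bounded at x = 0 is J_1(x).
Frobenius at x = 0: indicial roots ±nu; for r = nu the recurrence k(k + 2nu) c_k = -c_{k-2} gives the standard series J_nu(x) = sum_{k>=0} (-1)^k / (k! (k+nu)!) (x/2)^(2k+nu). Evaluate the first 5 terms:
  k = 0: (-1)^0 / (0! * 1! * 2^1) x^1 = 1/(1*1*2) x^1 = (1/2) x^1
  k = 1: (-1)^1 / (1! * 2! * 2^3) x^3 = -1/(1*2*8) x^3 = (-1/16) x^3
  k = 2: (-1)^2 / (2! * 3! * 2^5) x^5 = 1/(2*6*32) x^5 = (1/384) x^5
  k = 3: (-1)^3 / (3! * 4! * 2^7) x^7 = -1/(6*24*128) x^7 = (-1/18432) x^7
  k = 4: (-1)^4 / (4! * 5! * 2^9) x^9 = 1/(24*120*512) x^9 = (1/1474560) x^9
Hence J_1(x) = x^9/1474560 - x^7/18432 + x^5/384 - x^3/16 + x/2 + ....

J_1(x); series = x^9/1474560 - x^7/18432 + x^5/384 - x^3/16 + x/2


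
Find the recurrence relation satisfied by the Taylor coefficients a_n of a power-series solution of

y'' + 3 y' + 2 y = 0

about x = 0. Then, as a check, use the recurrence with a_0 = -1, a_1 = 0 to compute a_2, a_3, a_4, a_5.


Substitute y = sum_n a_n x^n.
y''(x) has coefficient (n+2)(n+1) a_{n+2} at x^n;
3 y'(x) has coefficient 3 (n+1) a_{n+1} at x^n;
2 y(x) has coefficient 2 a_n at x^n.
Matching x^n: (n+2)(n+1) a_{n+2} + 3 (n+1) a_{n+1} + 2 a_n = 0.
Thus a_{n+2} = [-3 (n+1) a_{n+1} - 2 a_n] / ((n+1)(n+2)).

Check with a_0 = -1, a_1 = 0 (apply the recurrence for n = 0, 1, 2, 3): a_0 = -1, a_1 = 0, a_2 = 1, a_3 = -1, a_4 = 7/12, a_5 = -1/4.

a_(n+2) = [-3 (n+1) a_(n+1) - 2 a_n] / ((n+1)(n+2)); check: a_0 = -1, a_1 = 0, a_2 = 1, a_3 = -1, a_4 = 7/12, a_5 = -1/4


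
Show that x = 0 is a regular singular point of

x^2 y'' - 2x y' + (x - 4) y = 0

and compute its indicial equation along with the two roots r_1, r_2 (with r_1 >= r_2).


Divide by x^2 to reach normal form y'' + P_1(x) y' + P_2(x) y = 0 with P_1(x) = -2/x and P_2(x) = 1/x - 4/x^2.
x = 0 is a singular point because the y'-coefficient -2/x has a pole at x = 0 and the y-coefficient 1/x - 4/x^2 has a pole at x = 0.
It is a regular singular point because x P_1(x) = p(x) = -2 and x^2 P_2(x) = q(x) = x - 4 are polynomials, hence analytic at x = 0.
p(0) = -2,  q(0) = -4.
Indicial equation: r(r-1) + p(0) r + q(0) = 0, i.e. r^2 + (p(0) - 1) r + q(0) = 0, i.e. r^2 - 3 r - 4 = 0.
Discriminant: (-3)^2 - 4(-4) = 25, so r = (3 ± 5)/2.
Solving: r_1 = 4, r_2 = -1.

indicial: r^2 - 3 r - 4 = 0; roots r_1 = 4, r_2 = -1


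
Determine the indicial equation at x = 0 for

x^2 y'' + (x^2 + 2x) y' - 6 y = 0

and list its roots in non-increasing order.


Divide by x^2 to reach normal form y'' + P_1(x) y' + P_2(x) y = 0 with P_1(x) = 1 + 2/x and P_2(x) = -6/x^2.
x = 0 is a singular point because the y'-coefficient 1 + 2/x has a pole at x = 0 and the y-coefficient -6/x^2 has a pole at x = 0.
It is a regular singular point because x P_1(x) = p(x) = x + 2 and x^2 P_2(x) = q(x) = -6 are polynomials, hence analytic at x = 0.
p(0) = 2,  q(0) = -6.
Indicial equation: r(r-1) + p(0) r + q(0) = 0, i.e. r^2 + (p(0) - 1) r + q(0) = 0, i.e. r^2 + 1 r - 6 = 0.
Discriminant: (1)^2 - 4(-6) = 25, so r = (-1 ± 5)/2.
Solving: r_1 = 2, r_2 = -3.

indicial: r^2 + 1 r - 6 = 0; roots r_1 = 2, r_2 = -3


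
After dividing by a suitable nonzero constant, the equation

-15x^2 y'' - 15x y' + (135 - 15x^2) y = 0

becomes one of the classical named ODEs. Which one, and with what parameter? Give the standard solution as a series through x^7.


All three coefficients share the factor -15; dividing through by -15 gives  x^2 y'' + x y' + (x^2 - 9) y = 0.
This matches the Bessel equation x^2 y'' + x y' + (x^2 - nu^2) y = 0 with nu^2 = 9, so nu = 3; the solution bounded at x = 0 is J_3(x).
Frobenius at x = 0: indicial roots ±nu; for r = nu the recurrence k(k + 2nu) c_k = -c_{k-2} gives the standard series J_nu(x) = sum_{k>=0} (-1)^k / (k! (k+nu)!) (x/2)^(2k+nu). Evaluate the first 3 terms:
  k = 0: (-1)^0 / (0! * 3! * 2^3) x^3 = 1/(1*6*8) x^3 = (1/48) x^3
  k = 1: (-1)^1 / (1! * 4! * 2^5) x^5 = -1/(1*24*32) x^5 = (-1/768) x^5
  k = 2: (-1)^2 / (2! * 5! * 2^7) x^7 = 1/(2*120*128) x^7 = (1/30720) x^7
Hence J_3(x) = x^7/30720 - x^5/768 + x^3/48 + ....

J_3(x); series = x^7/30720 - x^5/768 + x^3/48


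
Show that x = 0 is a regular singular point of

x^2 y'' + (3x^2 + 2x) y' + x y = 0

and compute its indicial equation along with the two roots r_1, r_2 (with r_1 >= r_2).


Divide by x^2 to reach normal form y'' + P_1(x) y' + P_2(x) y = 0 with P_1(x) = 3 + 2/x and P_2(x) = 1/x.
x = 0 is a singular point because the y'-coefficient 3 + 2/x has a pole at x = 0 and the y-coefficient 1/x has a pole at x = 0.
It is a regular singular point because x P_1(x) = p(x) = 3x + 2 and x^2 P_2(x) = q(x) = x are polynomials, hence analytic at x = 0.
p(0) = 2,  q(0) = 0.
Indicial equation: r(r-1) + p(0) r + q(0) = 0, i.e. r^2 + (p(0) - 1) r + q(0) = 0, i.e. r^2 + 1 r = 0.
Discriminant: (1)^2 - 4(0) = 1, so r = (-1 ± 1)/2.
Solving: r_1 = 0, r_2 = -1.

indicial: r^2 + 1 r = 0; roots r_1 = 0, r_2 = -1


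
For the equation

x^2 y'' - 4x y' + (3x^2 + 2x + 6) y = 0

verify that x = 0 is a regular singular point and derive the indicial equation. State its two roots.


Divide by x^2 to reach normal form y'' + P_1(x) y' + P_2(x) y = 0 with P_1(x) = -4/x and P_2(x) = 3 + 2/x + 6/x^2.
x = 0 is a singular point because the y'-coefficient -4/x has a pole at x = 0 and the y-coefficient 3 + 2/x + 6/x^2 has a pole at x = 0.
It is a regular singular point because x P_1(x) = p(x) = -4 and x^2 P_2(x) = q(x) = 3x^2 + 2x + 6 are polynomials, hence analytic at x = 0.
p(0) = -4,  q(0) = 6.
Indicial equation: r(r-1) + p(0) r + q(0) = 0, i.e. r^2 + (p(0) - 1) r + q(0) = 0, i.e. r^2 - 5 r + 6 = 0.
Discriminant: (-5)^2 - 4(6) = 1, so r = (5 ± 1)/2.
Solving: r_1 = 3, r_2 = 2.

indicial: r^2 - 5 r + 6 = 0; roots r_1 = 3, r_2 = 2


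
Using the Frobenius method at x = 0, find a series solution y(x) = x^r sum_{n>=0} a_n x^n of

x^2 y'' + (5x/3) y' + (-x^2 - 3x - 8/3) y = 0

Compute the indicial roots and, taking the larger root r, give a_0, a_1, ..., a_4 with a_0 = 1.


Write in Frobenius form y'' + (p(x)/x) y' + (q(x)/x^2) y = 0:
  p(x) = 5/3,  q(x) = -x^2 - 3x - 8/3.
Indicial equation: r(r-1) + (5/3) r + (-8/3) = 0 -> roots r_1 = 4/3, r_2 = -2.
Take r = r_1 = 4/3. Let y(x) = x^r sum_{n>=0} a_n x^n with a_0 = 1.
Substitute y = x^r sum a_n x^n and match x^{r+n}. The recurrence is
  D(n) a_n - 3 a_{n-1} - 1 a_{n-2} = 0,  where D(n) = (r+n)(r+n-1) + (5/3)(r+n) + (-8/3).
  a_n = [3 a_{n-1} + 1 a_{n-2}] / D(n).
Since the indicial polynomial factors as (r - r_1)(r - r_2), D(n) = (r_1 + n - r_1)(r_1 + n - r_2) = n(n + 10/3).
Evaluating step by step (a_0 = 1):
  n = 1: D(1) = 1(1 + 10/3) = 13/3; numerator = 3(1) = 3; a_1 = (3)/(13/3) = 9/13
  n = 2: D(2) = 2(2 + 10/3) = 32/3; numerator = 3(9/13) + 1(1) = 40/13; a_2 = (40/13)/(32/3) = 15/52
  n = 3: D(3) = 3(3 + 10/3) = 19; numerator = 3(15/52) + 1(9/13) = 81/52; a_3 = (81/52)/(19) = 81/988
  n = 4: D(4) = 4(4 + 10/3) = 88/3; numerator = 3(81/988) + 1(15/52) = 132/247; a_4 = (132/247)/(88/3) = 9/494

r = 4/3; a_0 = 1; a_1 = 9/13; a_2 = 15/52; a_3 = 81/988; a_4 = 9/494


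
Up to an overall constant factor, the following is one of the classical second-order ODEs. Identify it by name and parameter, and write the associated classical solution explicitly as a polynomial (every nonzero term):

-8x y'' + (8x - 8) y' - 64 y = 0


All three coefficients share the factor -8; dividing through by -8 gives  x y'' + (1 - x) y' + 8 y = 0.
This matches the Laguerre equation x y'' + (1 - x) y' + n y = 0 with n = 8; the polynomial solution is L_8(x).
With y = sum_k a_k x^k, matching x^k gives (k+1)k a_{k+1} + (k+1) a_{k+1} - k a_k + n a_k = 0, i.e. (k+1)^2 a_{k+1} = (k - n) a_k = (k - 8) a_k. The right side vanishes at k = 8, so the series terminates at degree 8.
Standard normalization L_n(0) = 1 gives a_0 = 1. Work upward with a_{k+1} = (k - 8) a_k / (k+1)^2:
  a_1 = (0 - 8)(1) / 1^2 = -8/1 = -8
  a_2 = (1 - 8)(-8) / 2^2 = 56/4 = 14
  a_3 = (2 - 8)(14) / 3^2 = -84/9 = -28/3
  a_4 = (3 - 8)(-28/3) / 4^2 = (140/3)/16 = 35/12
  a_5 = (4 - 8)(35/12) / 5^2 = (-35/3)/25 = -7/15
  a_6 = (5 - 8)(-7/15) / 6^2 = (7/5)/36 = 7/180
  a_7 = (6 - 8)(7/180) / 7^2 = (-7/90)/49 = -1/630
  a_8 = (7 - 8)(-1/630) / 8^2 = (1/630)/64 = 1/40320
Hence L_8(x) = x^8/40320 - x^7/630 + 7 x^6/180 - 7 x^5/15 + 35 x^4/12 - 28 x^3/3 + 14 x^2 - 8 x + 1.

L_8(x); series = x^8/40320 - x^7/630 + 7 x^6/180 - 7 x^5/15 + 35 x^4/12 - 28 x^3/3 + 14 x^2 - 8 x + 1


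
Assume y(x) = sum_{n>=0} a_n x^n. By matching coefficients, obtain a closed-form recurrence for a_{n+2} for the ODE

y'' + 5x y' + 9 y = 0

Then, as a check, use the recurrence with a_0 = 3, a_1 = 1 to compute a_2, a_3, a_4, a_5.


Substitute y = sum_n a_n x^n.
y''(x) has coefficient (n+2)(n+1) a_{n+2} at x^n;
5 x y'(x) has coefficient 5 n a_n at x^n (shift);
9 y(x) has coefficient 9 a_n at x^n.
Matching x^n: (n+2)(n+1) a_{n+2} + (5n + 9) a_n = 0.
Thus a_{n+2} = (-5n - 9) / ((n+1)(n+2)) * a_n.

Check with a_0 = 3, a_1 = 1 (apply the recurrence for n = 0, 1, 2, 3): a_0 = 3, a_1 = 1, a_2 = -27/2, a_3 = -7/3, a_4 = 171/8, a_5 = 14/5.

a_(n+2) = (-5n - 9) / ((n+1)(n+2)) * a_n; check: a_0 = 3, a_1 = 1, a_2 = -27/2, a_3 = -7/3, a_4 = 171/8, a_5 = 14/5


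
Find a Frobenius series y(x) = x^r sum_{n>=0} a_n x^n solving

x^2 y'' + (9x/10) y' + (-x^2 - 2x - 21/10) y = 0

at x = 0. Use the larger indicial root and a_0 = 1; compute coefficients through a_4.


Write in Frobenius form y'' + (p(x)/x) y' + (q(x)/x^2) y = 0:
  p(x) = 9/10,  q(x) = -x^2 - 2x - 21/10.
Indicial equation: r(r-1) + (9/10) r + (-21/10) = 0 -> roots r_1 = 3/2, r_2 = -7/5.
Take r = r_1 = 3/2. Let y(x) = x^r sum_{n>=0} a_n x^n with a_0 = 1.
Substitute y = x^r sum a_n x^n and match x^{r+n}. The recurrence is
  D(n) a_n - 2 a_{n-1} - 1 a_{n-2} = 0,  where D(n) = (r+n)(r+n-1) + (9/10)(r+n) + (-21/10).
  a_n = [2 a_{n-1} + 1 a_{n-2}] / D(n).
Since the indicial polynomial factors as (r - r_1)(r - r_2), D(n) = (r_1 + n - r_1)(r_1 + n - r_2) = n(n + 29/10).
Evaluating step by step (a_0 = 1):
  n = 1: D(1) = 1(1 + 29/10) = 39/10; numerator = 2(1) = 2; a_1 = (2)/(39/10) = 20/39
  n = 2: D(2) = 2(2 + 29/10) = 49/5; numerator = 2(20/39) + 1(1) = 79/39; a_2 = (79/39)/(49/5) = 395/1911
  n = 3: D(3) = 3(3 + 29/10) = 177/10; numerator = 2(395/1911) + 1(20/39) = 590/637; a_3 = (590/637)/(177/10) = 100/1911
  n = 4: D(4) = 4(4 + 29/10) = 138/5; numerator = 2(100/1911) + 1(395/1911) = 85/273; a_4 = (85/273)/(138/5) = 425/37674

r = 3/2; a_0 = 1; a_1 = 20/39; a_2 = 395/1911; a_3 = 100/1911; a_4 = 425/37674


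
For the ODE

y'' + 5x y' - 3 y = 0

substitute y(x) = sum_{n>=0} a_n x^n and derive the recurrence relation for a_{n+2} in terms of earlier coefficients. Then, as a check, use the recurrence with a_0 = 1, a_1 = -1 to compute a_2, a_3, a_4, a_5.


Substitute y = sum_n a_n x^n.
y''(x) has coefficient (n+2)(n+1) a_{n+2} at x^n;
5 x y'(x) has coefficient 5 n a_n at x^n (shift);
-3 y(x) has coefficient -3 a_n at x^n.
Matching x^n: (n+2)(n+1) a_{n+2} + (5n - 3) a_n = 0.
Thus a_{n+2} = (-5n + 3) / ((n+1)(n+2)) * a_n.

Check with a_0 = 1, a_1 = -1 (apply the recurrence for n = 0, 1, 2, 3): a_0 = 1, a_1 = -1, a_2 = 3/2, a_3 = 1/3, a_4 = -7/8, a_5 = -1/5.

a_(n+2) = (-5n + 3) / ((n+1)(n+2)) * a_n; check: a_0 = 1, a_1 = -1, a_2 = 3/2, a_3 = 1/3, a_4 = -7/8, a_5 = -1/5


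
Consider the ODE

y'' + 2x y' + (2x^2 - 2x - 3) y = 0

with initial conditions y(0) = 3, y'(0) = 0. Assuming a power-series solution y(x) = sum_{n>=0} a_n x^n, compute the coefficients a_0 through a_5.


Ansatz: y(x) = sum_{n>=0} a_n x^n, so y'(x) = sum_{n>=1} n a_n x^(n-1) and y''(x) = sum_{n>=2} n(n-1) a_n x^(n-2).
Substitute into P(x) y'' + Q(x) y' + R(x) y = 0 with P(x) = 1, Q(x) = 2x, R(x) = 2x^2 - 2x - 3, and match powers of x.
Initial conditions: a_0 = 3, a_1 = 0.
Setting the coefficient of each power of x to zero and solving order by order (substituting the coefficients already found):
  x^0: 2 a_2 - 3 a_0 = 0  ->  2 a_2 = 3 a_0 = 9  ->  a_2 = 9/2
  x^1: 6 a_3 - a_1 - 2 a_0 = 0  ->  6 a_3 = a_1 + 2 a_0 = 6  ->  a_3 = 1
  x^2: 12 a_4 + a_2 - 2 a_1 + 2 a_0 = 0  ->  12 a_4 = -a_2 + 2 a_1 - 2 a_0 = -21/2  ->  a_4 = -7/8
  x^3: 20 a_5 + 3 a_3 - 2 a_2 + 2 a_1 = 0  ->  20 a_5 = -3 a_3 + 2 a_2 - 2 a_1 = 6  ->  a_5 = 3/10
Truncated series: y(x) = 3 + (9/2) x^2 + x^3 - (7/8) x^4 + (3/10) x^5 + O(x^6).

a_0 = 3; a_1 = 0; a_2 = 9/2; a_3 = 1; a_4 = -7/8; a_5 = 3/10


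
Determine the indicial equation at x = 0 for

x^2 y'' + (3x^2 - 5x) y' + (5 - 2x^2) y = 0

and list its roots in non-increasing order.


Divide by x^2 to reach normal form y'' + P_1(x) y' + P_2(x) y = 0 with P_1(x) = 3 - 5/x and P_2(x) = -2 + 5/x^2.
x = 0 is a singular point because the y'-coefficient 3 - 5/x has a pole at x = 0 and the y-coefficient -2 + 5/x^2 has a pole at x = 0.
It is a regular singular point because x P_1(x) = p(x) = 3x - 5 and x^2 P_2(x) = q(x) = 5 - 2x^2 are polynomials, hence analytic at x = 0.
p(0) = -5,  q(0) = 5.
Indicial equation: r(r-1) + p(0) r + q(0) = 0, i.e. r^2 + (p(0) - 1) r + q(0) = 0, i.e. r^2 - 6 r + 5 = 0.
Discriminant: (-6)^2 - 4(5) = 16, so r = (6 ± 4)/2.
Solving: r_1 = 5, r_2 = 1.

indicial: r^2 - 6 r + 5 = 0; roots r_1 = 5, r_2 = 1


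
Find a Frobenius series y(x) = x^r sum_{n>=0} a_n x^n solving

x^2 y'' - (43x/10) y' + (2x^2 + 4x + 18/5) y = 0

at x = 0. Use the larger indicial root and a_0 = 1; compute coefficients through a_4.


Write in Frobenius form y'' + (p(x)/x) y' + (q(x)/x^2) y = 0:
  p(x) = -43/10,  q(x) = 2x^2 + 4x + 18/5.
Indicial equation: r(r-1) + (-43/10) r + (18/5) = 0 -> roots r_1 = 9/2, r_2 = 4/5.
Take r = r_1 = 9/2. Let y(x) = x^r sum_{n>=0} a_n x^n with a_0 = 1.
Substitute y = x^r sum a_n x^n and match x^{r+n}. The recurrence is
  D(n) a_n + 4 a_{n-1} + 2 a_{n-2} = 0,  where D(n) = (r+n)(r+n-1) + (-43/10)(r+n) + (18/5).
  a_n = [-4 a_{n-1} - 2 a_{n-2}] / D(n).
Since the indicial polynomial factors as (r - r_1)(r - r_2), D(n) = (r_1 + n - r_1)(r_1 + n - r_2) = n(n + 37/10).
Evaluating step by step (a_0 = 1):
  n = 1: D(1) = 1(1 + 37/10) = 47/10; numerator = -4(1) = -4; a_1 = (-4)/(47/10) = -40/47
  n = 2: D(2) = 2(2 + 37/10) = 57/5; numerator = -4(-40/47) - 2(1) = 66/47; a_2 = (66/47)/(57/5) = 110/893
  n = 3: D(3) = 3(3 + 37/10) = 201/10; numerator = -4(110/893) - 2(-40/47) = 1080/893; a_3 = (1080/893)/(201/10) = 3600/59831
  n = 4: D(4) = 4(4 + 37/10) = 154/5; numerator = -4(3600/59831) - 2(110/893) = -620/1273; a_4 = (-620/1273)/(154/5) = -1550/98021

r = 9/2; a_0 = 1; a_1 = -40/47; a_2 = 110/893; a_3 = 3600/59831; a_4 = -1550/98021


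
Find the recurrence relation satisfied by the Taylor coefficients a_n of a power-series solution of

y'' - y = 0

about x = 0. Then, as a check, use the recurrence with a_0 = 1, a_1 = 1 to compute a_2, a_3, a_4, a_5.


Substitute y = sum_n a_n x^n into y'' + (const) y = 0.
y''(x) = sum_{n>=0} (n+2)(n+1) a_{n+2} x^n.
The ODE becomes sum_n [(n+2)(n+1) a_{n+2} - 1 a_n] x^n = 0.
Setting each coefficient to zero gives the recurrence:
  (n+2)(n+1) a_{n+2} - 1 a_n = 0,
  a_{n+2} = 1 / ((n+1)(n+2)) a_n.

Check with a_0 = 1, a_1 = 1 (apply the recurrence for n = 0, 1, 2, 3): a_0 = 1, a_1 = 1, a_2 = 1/2, a_3 = 1/6, a_4 = 1/24, a_5 = 1/120.

a_{n+2} = 1/((n+1)(n+2)) * a_n; check: a_0 = 1, a_1 = 1, a_2 = 1/2, a_3 = 1/6, a_4 = 1/24, a_5 = 1/120


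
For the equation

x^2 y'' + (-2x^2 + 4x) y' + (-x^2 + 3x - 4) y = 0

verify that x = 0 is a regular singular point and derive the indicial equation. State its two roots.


Divide by x^2 to reach normal form y'' + P_1(x) y' + P_2(x) y = 0 with P_1(x) = -2 + 4/x and P_2(x) = -1 + 3/x - 4/x^2.
x = 0 is a singular point because the y'-coefficient -2 + 4/x has a pole at x = 0 and the y-coefficient -1 + 3/x - 4/x^2 has a pole at x = 0.
It is a regular singular point because x P_1(x) = p(x) = 4 - 2x and x^2 P_2(x) = q(x) = -x^2 + 3x - 4 are polynomials, hence analytic at x = 0.
p(0) = 4,  q(0) = -4.
Indicial equation: r(r-1) + p(0) r + q(0) = 0, i.e. r^2 + (p(0) - 1) r + q(0) = 0, i.e. r^2 + 3 r - 4 = 0.
Discriminant: (3)^2 - 4(-4) = 25, so r = (-3 ± 5)/2.
Solving: r_1 = 1, r_2 = -4.

indicial: r^2 + 3 r - 4 = 0; roots r_1 = 1, r_2 = -4


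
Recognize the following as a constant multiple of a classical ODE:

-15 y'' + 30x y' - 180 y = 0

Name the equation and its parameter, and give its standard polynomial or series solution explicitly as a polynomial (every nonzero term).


All three coefficients share the factor -15; dividing through by -15 gives  y'' - 2x y' + 12 y = 0.
This matches the Hermite equation y'' - 2x y' + 2n y = 0 with 2n = 12, so n = 6; the polynomial solution is H_6(x).
With y = sum_k a_k x^k, matching x^k gives (k+2)(k+1) a_{k+2} = 2(k - n) a_k = 2(k - 6) a_k. The right side vanishes at k = 6, so the series with the parity of 6 terminates at degree 6.
Standard normalization: leading coefficient of H_n is 2^n, so a_6 = 2^6 = 64. Work downward with a_k = (k+1)(k+2) a_{k+2} / (2(k - n)):
  a_4 = (5)(6)(64) / (2(4 - 6)) = 1920/(-4) = -480
  a_2 = (3)(4)(-480) / (2(2 - 6)) = -5760/(-8) = 720
  a_0 = (1)(2)(720) / (2(0 - 6)) = 1440/(-12) = -120
Hence H_6(x) = 64 x^6 - 480 x^4 + 720 x^2 - 120.

H_6(x); series = 64 x^6 - 480 x^4 + 720 x^2 - 120


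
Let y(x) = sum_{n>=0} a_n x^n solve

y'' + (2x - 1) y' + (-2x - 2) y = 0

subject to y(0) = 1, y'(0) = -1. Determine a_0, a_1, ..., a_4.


Ansatz: y(x) = sum_{n>=0} a_n x^n, so y'(x) = sum_{n>=1} n a_n x^(n-1) and y''(x) = sum_{n>=2} n(n-1) a_n x^(n-2).
Substitute into P(x) y'' + Q(x) y' + R(x) y = 0 with P(x) = 1, Q(x) = 2x - 1, R(x) = -2x - 2, and match powers of x.
Initial conditions: a_0 = 1, a_1 = -1.
Setting the coefficient of each power of x to zero and solving order by order (substituting the coefficients already found):
  x^0: 2 a_2 - a_1 - 2 a_0 = 0  ->  2 a_2 = a_1 + 2 a_0 = 1  ->  a_2 = 1/2
  x^1: 6 a_3 - 2 a_2 - 2 a_0 = 0  ->  6 a_3 = 2 a_2 + 2 a_0 = 3  ->  a_3 = 1/2
  x^2: 12 a_4 - 3 a_3 + 2 a_2 - 2 a_1 = 0  ->  12 a_4 = 3 a_3 - 2 a_2 + 2 a_1 = -3/2  ->  a_4 = -1/8
Truncated series: y(x) = 1 - x + (1/2) x^2 + (1/2) x^3 - (1/8) x^4 + O(x^5).

a_0 = 1; a_1 = -1; a_2 = 1/2; a_3 = 1/2; a_4 = -1/8


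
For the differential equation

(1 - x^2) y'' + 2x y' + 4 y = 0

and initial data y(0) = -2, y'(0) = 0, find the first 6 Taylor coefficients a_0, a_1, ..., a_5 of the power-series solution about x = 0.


Ansatz: y(x) = sum_{n>=0} a_n x^n, so y'(x) = sum_{n>=1} n a_n x^(n-1) and y''(x) = sum_{n>=2} n(n-1) a_n x^(n-2).
Substitute into P(x) y'' + Q(x) y' + R(x) y = 0 with P(x) = 1 - x^2, Q(x) = 2x, R(x) = 4, and match powers of x.
Initial conditions: a_0 = -2, a_1 = 0.
Setting the coefficient of each power of x to zero and solving order by order (substituting the coefficients already found):
  x^0: 2 a_2 + 4 a_0 = 0  ->  2 a_2 = -4 a_0 = 8  ->  a_2 = 4
  x^1: 6 a_3 + 6 a_1 = 0  ->  6 a_3 = -6 a_1 = 0  ->  a_3 = 0
  x^2: 12 a_4 + 6 a_2 = 0  ->  12 a_4 = -6 a_2 = -24  ->  a_4 = -2
  x^3: 20 a_5 + 4 a_3 = 0  ->  20 a_5 = -4 a_3 = 0  ->  a_5 = 0
Truncated series: y(x) = -2 + 4 x^2 - 2 x^4 + O(x^6).

a_0 = -2; a_1 = 0; a_2 = 4; a_3 = 0; a_4 = -2; a_5 = 0


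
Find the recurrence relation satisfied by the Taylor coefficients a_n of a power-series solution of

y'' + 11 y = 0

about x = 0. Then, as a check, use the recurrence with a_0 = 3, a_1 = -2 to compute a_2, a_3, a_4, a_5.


Substitute y = sum_n a_n x^n into y'' + (const) y = 0.
y''(x) = sum_{n>=0} (n+2)(n+1) a_{n+2} x^n.
The ODE becomes sum_n [(n+2)(n+1) a_{n+2} + 11 a_n] x^n = 0.
Setting each coefficient to zero gives the recurrence:
  (n+2)(n+1) a_{n+2} + 11 a_n = 0,
  a_{n+2} = -11 / ((n+1)(n+2)) a_n.

Check with a_0 = 3, a_1 = -2 (apply the recurrence for n = 0, 1, 2, 3): a_0 = 3, a_1 = -2, a_2 = -33/2, a_3 = 11/3, a_4 = 121/8, a_5 = -121/60.

a_{n+2} = -11/((n+1)(n+2)) * a_n; check: a_0 = 3, a_1 = -2, a_2 = -33/2, a_3 = 11/3, a_4 = 121/8, a_5 = -121/60


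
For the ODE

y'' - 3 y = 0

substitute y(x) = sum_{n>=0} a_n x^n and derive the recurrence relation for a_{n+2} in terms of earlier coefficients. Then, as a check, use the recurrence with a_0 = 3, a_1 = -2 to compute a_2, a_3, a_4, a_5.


Substitute y = sum_n a_n x^n into y'' + (const) y = 0.
y''(x) = sum_{n>=0} (n+2)(n+1) a_{n+2} x^n.
The ODE becomes sum_n [(n+2)(n+1) a_{n+2} - 3 a_n] x^n = 0.
Setting each coefficient to zero gives the recurrence:
  (n+2)(n+1) a_{n+2} - 3 a_n = 0,
  a_{n+2} = 3 / ((n+1)(n+2)) a_n.

Check with a_0 = 3, a_1 = -2 (apply the recurrence for n = 0, 1, 2, 3): a_0 = 3, a_1 = -2, a_2 = 9/2, a_3 = -1, a_4 = 9/8, a_5 = -3/20.

a_{n+2} = 3/((n+1)(n+2)) * a_n; check: a_0 = 3, a_1 = -2, a_2 = 9/2, a_3 = -1, a_4 = 9/8, a_5 = -3/20


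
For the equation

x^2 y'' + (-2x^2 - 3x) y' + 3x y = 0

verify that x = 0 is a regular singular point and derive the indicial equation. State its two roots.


Divide by x^2 to reach normal form y'' + P_1(x) y' + P_2(x) y = 0 with P_1(x) = -2 - 3/x and P_2(x) = 3/x.
x = 0 is a singular point because the y'-coefficient -2 - 3/x has a pole at x = 0 and the y-coefficient 3/x has a pole at x = 0.
It is a regular singular point because x P_1(x) = p(x) = -2x - 3 and x^2 P_2(x) = q(x) = 3x are polynomials, hence analytic at x = 0.
p(0) = -3,  q(0) = 0.
Indicial equation: r(r-1) + p(0) r + q(0) = 0, i.e. r^2 + (p(0) - 1) r + q(0) = 0, i.e. r^2 - 4 r = 0.
Discriminant: (-4)^2 - 4(0) = 16, so r = (4 ± 4)/2.
Solving: r_1 = 4, r_2 = 0.

indicial: r^2 - 4 r = 0; roots r_1 = 4, r_2 = 0


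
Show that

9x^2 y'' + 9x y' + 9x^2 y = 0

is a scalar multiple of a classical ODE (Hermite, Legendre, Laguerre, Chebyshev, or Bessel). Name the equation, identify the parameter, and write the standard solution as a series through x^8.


All three coefficients share the factor 9; dividing through by 9 gives  x^2 y'' + x y' + x^2 y = 0.
This matches the Bessel equation x^2 y'' + x y' + (x^2 - nu^2) y = 0 with nu^2 = 0, so nu = 0; the solution bounded at x = 0 is J_0(x).
Frobenius at x = 0: indicial roots ±nu; for r = nu the recurrence k(k + 2nu) c_k = -c_{k-2} gives the standard series J_nu(x) = sum_{k>=0} (-1)^k / (k! (k+nu)!) (x/2)^(2k+nu). Evaluate the first 5 terms:
  k = 0: (-1)^0 / (0! * 0! * 2^0) x^0 = 1/(1*1*1) x^0 = (1) x^0
  k = 1: (-1)^1 / (1! * 1! * 2^2) x^2 = -1/(1*1*4) x^2 = (-1/4) x^2
  k = 2: (-1)^2 / (2! * 2! * 2^4) x^4 = 1/(2*2*16) x^4 = (1/64) x^4
  k = 3: (-1)^3 / (3! * 3! * 2^6) x^6 = -1/(6*6*64) x^6 = (-1/2304) x^6
  k = 4: (-1)^4 / (4! * 4! * 2^8) x^8 = 1/(24*24*256) x^8 = (1/147456) x^8
Hence J_0(x) = x^8/147456 - x^6/2304 + x^4/64 - x^2/4 + 1 + ....

J_0(x); series = x^8/147456 - x^6/2304 + x^4/64 - x^2/4 + 1


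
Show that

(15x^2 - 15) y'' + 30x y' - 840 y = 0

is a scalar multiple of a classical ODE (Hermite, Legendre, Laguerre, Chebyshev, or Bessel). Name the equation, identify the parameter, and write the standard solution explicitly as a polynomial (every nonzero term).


All three coefficients share the factor -15; dividing through by -15 gives  (1 - x^2) y'' - 2x y' + 56 y = 0.
This matches the Legendre equation (1 - x^2) y'' - 2x y' + n(n+1) y = 0 (note the -2x y' term) with n(n+1) = 56, so n = 7; the polynomial solution is P_7(x).
With y = sum_k a_k x^k, matching x^k gives (k+2)(k+1) a_{k+2} = [k(k+1) - n(n+1)] a_k = (k - 7)(k + 8) a_k. The right side vanishes at k = 7, so the series with the parity of 7 terminates at degree 7.
Standard normalization (P_n(1) = 1): leading coefficient (2n)!/(2^n (n!)^2) = 87178291200/(128*25401600) = 429/16, so a_7 = 429/16. Work downward with a_k = (k+1)(k+2) a_{k+2} / ((k - 7)(k + 8)):
  a_5 = (6)(7)(429/16) / ((5 - 7)(5 + 8)) = (9009/8)/(-26) = -693/16
  a_3 = (4)(5)(-693/16) / ((3 - 7)(3 + 8)) = (-3465/4)/(-44) = 315/16
  a_1 = (2)(3)(315/16) / ((1 - 7)(1 + 8)) = (945/8)/(-54) = -35/16
Hence P_7(x) = 429 x^7/16 - 693 x^5/16 + 315 x^3/16 - 35 x/16.

P_7(x); series = 429 x^7/16 - 693 x^5/16 + 315 x^3/16 - 35 x/16


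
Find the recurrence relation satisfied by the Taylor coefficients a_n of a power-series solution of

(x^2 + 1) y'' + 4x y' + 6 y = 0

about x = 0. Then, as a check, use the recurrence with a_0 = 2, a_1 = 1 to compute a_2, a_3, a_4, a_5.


Substitute y = sum_n a_n x^n.
(1 + 1 x^2) y'' contributes (n+2)(n+1) a_{n+2} + n(n-1) a_n at x^n.
4 x y'(x) contributes 4 n a_n at x^n.
6 y(x) contributes 6 a_n at x^n.
Matching x^n: (n+2)(n+1) a_{n+2} + (n(n-1) + 4 n + 6) a_n = 0.
Thus a_{n+2} = (-n(n-1) - 4 n - 6) / ((n+1)(n+2)) * a_n.

Check with a_0 = 2, a_1 = 1 (apply the recurrence for n = 0, 1, 2, 3): a_0 = 2, a_1 = 1, a_2 = -6, a_3 = -5/3, a_4 = 8, a_5 = 2.

a_(n+2) = (-n(n-1) - 4 n - 6) / ((n+1)(n+2)) * a_n; check: a_0 = 2, a_1 = 1, a_2 = -6, a_3 = -5/3, a_4 = 8, a_5 = 2


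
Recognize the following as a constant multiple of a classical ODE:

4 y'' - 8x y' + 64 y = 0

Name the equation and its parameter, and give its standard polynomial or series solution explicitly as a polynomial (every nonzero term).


All three coefficients share the factor 4; dividing through by 4 gives  y'' - 2x y' + 16 y = 0.
This matches the Hermite equation y'' - 2x y' + 2n y = 0 with 2n = 16, so n = 8; the polynomial solution is H_8(x).
With y = sum_k a_k x^k, matching x^k gives (k+2)(k+1) a_{k+2} = 2(k - n) a_k = 2(k - 8) a_k. The right side vanishes at k = 8, so the series with the parity of 8 terminates at degree 8.
Standard normalization: leading coefficient of H_n is 2^n, so a_8 = 2^8 = 256. Work downward with a_k = (k+1)(k+2) a_{k+2} / (2(k - n)):
  a_6 = (7)(8)(256) / (2(6 - 8)) = 14336/(-4) = -3584
  a_4 = (5)(6)(-3584) / (2(4 - 8)) = -107520/(-8) = 13440
  a_2 = (3)(4)(13440) / (2(2 - 8)) = 161280/(-12) = -13440
  a_0 = (1)(2)(-13440) / (2(0 - 8)) = -26880/(-16) = 1680
Hence H_8(x) = 256 x^8 - 3584 x^6 + 13440 x^4 - 13440 x^2 + 1680.

H_8(x); series = 256 x^8 - 3584 x^6 + 13440 x^4 - 13440 x^2 + 1680


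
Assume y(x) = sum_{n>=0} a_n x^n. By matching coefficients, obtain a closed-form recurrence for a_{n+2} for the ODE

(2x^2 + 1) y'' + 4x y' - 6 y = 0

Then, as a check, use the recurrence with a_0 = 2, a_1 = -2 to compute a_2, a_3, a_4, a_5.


Substitute y = sum_n a_n x^n.
(1 + 2 x^2) y'' contributes (n+2)(n+1) a_{n+2} + 2 n(n-1) a_n at x^n.
4 x y'(x) contributes 4 n a_n at x^n.
-6 y(x) contributes -6 a_n at x^n.
Matching x^n: (n+2)(n+1) a_{n+2} + (2 n(n-1) + 4 n - 6) a_n = 0.
Thus a_{n+2} = (-2 n(n-1) - 4 n + 6) / ((n+1)(n+2)) * a_n.

Check with a_0 = 2, a_1 = -2 (apply the recurrence for n = 0, 1, 2, 3): a_0 = 2, a_1 = -2, a_2 = 6, a_3 = -2/3, a_4 = -3, a_5 = 3/5.

a_(n+2) = (-2 n(n-1) - 4 n + 6) / ((n+1)(n+2)) * a_n; check: a_0 = 2, a_1 = -2, a_2 = 6, a_3 = -2/3, a_4 = -3, a_5 = 3/5


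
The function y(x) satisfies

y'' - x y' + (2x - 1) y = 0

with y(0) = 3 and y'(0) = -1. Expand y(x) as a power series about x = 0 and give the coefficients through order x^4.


Ansatz: y(x) = sum_{n>=0} a_n x^n, so y'(x) = sum_{n>=1} n a_n x^(n-1) and y''(x) = sum_{n>=2} n(n-1) a_n x^(n-2).
Substitute into P(x) y'' + Q(x) y' + R(x) y = 0 with P(x) = 1, Q(x) = -x, R(x) = 2x - 1, and match powers of x.
Initial conditions: a_0 = 3, a_1 = -1.
Setting the coefficient of each power of x to zero and solving order by order (substituting the coefficients already found):
  x^0: 2 a_2 - a_0 = 0  ->  2 a_2 = a_0 = 3  ->  a_2 = 3/2
  x^1: 6 a_3 - 2 a_1 + 2 a_0 = 0  ->  6 a_3 = 2 a_1 - 2 a_0 = -8  ->  a_3 = -4/3
  x^2: 12 a_4 - 3 a_2 + 2 a_1 = 0  ->  12 a_4 = 3 a_2 - 2 a_1 = 13/2  ->  a_4 = 13/24
Truncated series: y(x) = 3 - x + (3/2) x^2 - (4/3) x^3 + (13/24) x^4 + O(x^5).

a_0 = 3; a_1 = -1; a_2 = 3/2; a_3 = -4/3; a_4 = 13/24


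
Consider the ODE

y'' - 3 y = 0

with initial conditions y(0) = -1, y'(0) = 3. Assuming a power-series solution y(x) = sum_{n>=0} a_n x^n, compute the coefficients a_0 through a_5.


Ansatz: y(x) = sum_{n>=0} a_n x^n, so y'(x) = sum_{n>=1} n a_n x^(n-1) and y''(x) = sum_{n>=2} n(n-1) a_n x^(n-2).
Substitute into P(x) y'' + Q(x) y' + R(x) y = 0 with P(x) = 1, Q(x) = 0, R(x) = -3, and match powers of x.
Initial conditions: a_0 = -1, a_1 = 3.
Setting the coefficient of each power of x to zero and solving order by order (substituting the coefficients already found):
  x^0: 2 a_2 - 3 a_0 = 0  ->  2 a_2 = 3 a_0 = -3  ->  a_2 = -3/2
  x^1: 6 a_3 - 3 a_1 = 0  ->  6 a_3 = 3 a_1 = 9  ->  a_3 = 3/2
  x^2: 12 a_4 - 3 a_2 = 0  ->  12 a_4 = 3 a_2 = -9/2  ->  a_4 = -3/8
  x^3: 20 a_5 - 3 a_3 = 0  ->  20 a_5 = 3 a_3 = 9/2  ->  a_5 = 9/40
Truncated series: y(x) = -1 + 3 x - (3/2) x^2 + (3/2) x^3 - (3/8) x^4 + (9/40) x^5 + O(x^6).

a_0 = -1; a_1 = 3; a_2 = -3/2; a_3 = 3/2; a_4 = -3/8; a_5 = 9/40


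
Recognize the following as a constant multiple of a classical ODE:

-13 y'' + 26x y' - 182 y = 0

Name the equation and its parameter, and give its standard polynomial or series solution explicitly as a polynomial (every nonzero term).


All three coefficients share the factor -13; dividing through by -13 gives  y'' - 2x y' + 14 y = 0.
This matches the Hermite equation y'' - 2x y' + 2n y = 0 with 2n = 14, so n = 7; the polynomial solution is H_7(x).
With y = sum_k a_k x^k, matching x^k gives (k+2)(k+1) a_{k+2} = 2(k - n) a_k = 2(k - 7) a_k. The right side vanishes at k = 7, so the series with the parity of 7 terminates at degree 7.
Standard normalization: leading coefficient of H_n is 2^n, so a_7 = 2^7 = 128. Work downward with a_k = (k+1)(k+2) a_{k+2} / (2(k - n)):
  a_5 = (6)(7)(128) / (2(5 - 7)) = 5376/(-4) = -1344
  a_3 = (4)(5)(-1344) / (2(3 - 7)) = -26880/(-8) = 3360
  a_1 = (2)(3)(3360) / (2(1 - 7)) = 20160/(-12) = -1680
Hence H_7(x) = 128 x^7 - 1344 x^5 + 3360 x^3 - 1680 x.

H_7(x); series = 128 x^7 - 1344 x^5 + 3360 x^3 - 1680 x


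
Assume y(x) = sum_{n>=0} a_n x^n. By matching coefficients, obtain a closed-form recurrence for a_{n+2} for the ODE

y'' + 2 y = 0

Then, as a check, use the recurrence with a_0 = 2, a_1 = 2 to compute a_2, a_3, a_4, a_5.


Substitute y = sum_n a_n x^n into y'' + (const) y = 0.
y''(x) = sum_{n>=0} (n+2)(n+1) a_{n+2} x^n.
The ODE becomes sum_n [(n+2)(n+1) a_{n+2} + 2 a_n] x^n = 0.
Setting each coefficient to zero gives the recurrence:
  (n+2)(n+1) a_{n+2} + 2 a_n = 0,
  a_{n+2} = -2 / ((n+1)(n+2)) a_n.

Check with a_0 = 2, a_1 = 2 (apply the recurrence for n = 0, 1, 2, 3): a_0 = 2, a_1 = 2, a_2 = -2, a_3 = -2/3, a_4 = 1/3, a_5 = 1/15.

a_{n+2} = -2/((n+1)(n+2)) * a_n; check: a_0 = 2, a_1 = 2, a_2 = -2, a_3 = -2/3, a_4 = 1/3, a_5 = 1/15


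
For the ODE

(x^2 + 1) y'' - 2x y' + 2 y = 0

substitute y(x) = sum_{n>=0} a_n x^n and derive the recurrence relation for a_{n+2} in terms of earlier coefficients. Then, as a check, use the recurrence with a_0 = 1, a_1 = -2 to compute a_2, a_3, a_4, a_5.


Substitute y = sum_n a_n x^n.
(1 + 1 x^2) y'' contributes (n+2)(n+1) a_{n+2} + n(n-1) a_n at x^n.
-2 x y'(x) contributes -2 n a_n at x^n.
2 y(x) contributes 2 a_n at x^n.
Matching x^n: (n+2)(n+1) a_{n+2} + (n(n-1) - 2 n + 2) a_n = 0.
Thus a_{n+2} = (-n(n-1) + 2 n - 2) / ((n+1)(n+2)) * a_n.

Check with a_0 = 1, a_1 = -2 (apply the recurrence for n = 0, 1, 2, 3): a_0 = 1, a_1 = -2, a_2 = -1, a_3 = 0, a_4 = 0, a_5 = 0.

a_(n+2) = (-n(n-1) + 2 n - 2) / ((n+1)(n+2)) * a_n; check: a_0 = 1, a_1 = -2, a_2 = -1, a_3 = 0, a_4 = 0, a_5 = 0


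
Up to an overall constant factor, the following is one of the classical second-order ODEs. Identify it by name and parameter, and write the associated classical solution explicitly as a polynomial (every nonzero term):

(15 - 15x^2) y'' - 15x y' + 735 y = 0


All three coefficients share the factor 15; dividing through by 15 gives  (1 - x^2) y'' - x y' + 49 y = 0.
This matches the Chebyshev equation (1 - x^2) y'' - x y' + n^2 y = 0 (note the -x y' term, not -2x y') with n^2 = 49, so n = 7; the polynomial solution is T_7(x).
With y = sum_k a_k x^k, matching x^k gives (k+2)(k+1) a_{k+2} = (k^2 - n^2) a_k = (k - 7)(k + 7) a_k. The right side vanishes at k = 7, so the series with the parity of 7 terminates at degree 7.
Standard normalization: leading coefficient of T_n is 2^(n-1), so a_7 = 2^6 = 64. Work downward with a_k = (k+1)(k+2) a_{k+2} / ((k - 7)(k + 7)):
  a_5 = (6)(7)(64) / ((5 - 7)(5 + 7)) = 2688/(-24) = -112
  a_3 = (4)(5)(-112) / ((3 - 7)(3 + 7)) = -2240/(-40) = 56
  a_1 = (2)(3)(56) / ((1 - 7)(1 + 7)) = 336/(-48) = -7
Hence T_7(x) = 64 x^7 - 112 x^5 + 56 x^3 - 7 x.

T_7(x); series = 64 x^7 - 112 x^5 + 56 x^3 - 7 x
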